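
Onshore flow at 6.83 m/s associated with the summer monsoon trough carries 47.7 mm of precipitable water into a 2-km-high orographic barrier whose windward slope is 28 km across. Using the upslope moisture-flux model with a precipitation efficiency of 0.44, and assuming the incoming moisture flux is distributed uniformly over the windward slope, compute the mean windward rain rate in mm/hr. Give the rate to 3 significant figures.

Incoming column moisture flux per unit ridge length: F = V × PW = 6.83 × 47.7 = 325.791 mm·m/s.
Spread over the 28 km slope with efficiency ε = 0.44: R = ε·F/W = 0.44 × 325.791 / 28000 m = 5.120e-03 mm/s.
R = 5.120e-03 × 3600 = 18.4 mm/hr.

R ≈ 18.4 mm/hr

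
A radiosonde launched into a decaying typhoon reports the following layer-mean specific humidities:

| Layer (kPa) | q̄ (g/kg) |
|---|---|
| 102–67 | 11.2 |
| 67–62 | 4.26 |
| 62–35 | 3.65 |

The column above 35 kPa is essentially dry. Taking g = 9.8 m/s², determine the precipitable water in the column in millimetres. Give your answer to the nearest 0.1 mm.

PW ≈ 52.2 mm

Precipitable water is the column-integrated vapour mass per unit area: PW = (1/g) Σ q̄ Δp, with q in kg/kg and Δp in Pa (1 kg/m² of water = 1 mm).
Layer 102–67 kPa: Δp = 350 hPa = 35000 Pa, q̄ = 0.0112 kg/kg → 0.0112 × 35000 / 9.8 = 40.00 mm
Layer 67–62 kPa: Δp = 50 hPa = 5000 Pa, q̄ = 0.00426 kg/kg → 0.00426 × 5000 / 9.8 = 2.17 mm
Layer 62–35 kPa: Δp = 270 hPa = 27000 Pa, q̄ = 0.00365 kg/kg → 0.00365 × 27000 / 9.8 = 10.06 mm
PW = 40.00 + 2.17 + 10.06 = 52.23 ≈ 52.2 mm.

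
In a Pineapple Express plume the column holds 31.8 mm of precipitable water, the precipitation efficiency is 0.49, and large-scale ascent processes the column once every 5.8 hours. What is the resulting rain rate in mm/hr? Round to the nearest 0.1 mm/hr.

Each overturning extracts ε × PW = 0.49 × 31.8 = 15.582 mm.
Rate = ε·PW / τ = 15.582 / 5.8 h = 2.7 mm/hr.

R ≈ 2.7 mm/hr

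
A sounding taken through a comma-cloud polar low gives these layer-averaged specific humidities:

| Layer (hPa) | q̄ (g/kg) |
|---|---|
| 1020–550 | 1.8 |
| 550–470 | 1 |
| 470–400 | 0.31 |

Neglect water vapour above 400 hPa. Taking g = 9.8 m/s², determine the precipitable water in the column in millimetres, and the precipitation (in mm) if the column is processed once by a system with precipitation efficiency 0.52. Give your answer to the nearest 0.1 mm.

PW ≈ 9.7 mm; precipitation ≈ 5.0 mm

Precipitable water is the column-integrated vapour mass per unit area: PW = (1/g) Σ q̄ Δp, with q in kg/kg and Δp in Pa (1 kg/m² of water = 1 mm).
Layer 1020–550 hPa: Δp = 470 hPa = 47000 Pa, q̄ = 0.0018 kg/kg → 0.0018 × 47000 / 9.8 = 8.63 mm
Layer 550–470 hPa: Δp = 80 hPa = 8000 Pa, q̄ = 0.001 kg/kg → 0.001 × 8000 / 9.8 = 0.82 mm
Layer 470–400 hPa: Δp = 70 hPa = 7000 Pa, q̄ = 0.00031 kg/kg → 0.00031 × 7000 / 9.8 = 0.22 mm
PW = 8.63 + 0.82 + 0.22 = 9.67 ≈ 9.7 mm.
Precipitation = ε × PW = 0.52 × 9.7 = 5.0 mm.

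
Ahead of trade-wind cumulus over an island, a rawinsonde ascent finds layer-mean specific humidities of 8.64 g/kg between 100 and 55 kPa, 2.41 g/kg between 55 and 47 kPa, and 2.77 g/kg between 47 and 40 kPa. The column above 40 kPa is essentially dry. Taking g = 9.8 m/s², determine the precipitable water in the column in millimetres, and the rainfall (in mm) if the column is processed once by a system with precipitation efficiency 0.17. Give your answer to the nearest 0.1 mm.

Precipitable water is the column-integrated vapour mass per unit area: PW = (1/g) Σ q̄ Δp, with q in kg/kg and Δp in Pa (1 kg/m² of water = 1 mm).
Layer 100–55 kPa: Δp = 450 hPa = 45000 Pa, q̄ = 0.00864 kg/kg → 0.00864 × 45000 / 9.8 = 39.67 mm
Layer 55–47 kPa: Δp = 80 hPa = 8000 Pa, q̄ = 0.00241 kg/kg → 0.00241 × 8000 / 9.8 = 1.97 mm
Layer 47–40 kPa: Δp = 70 hPa = 7000 Pa, q̄ = 0.00277 kg/kg → 0.00277 × 7000 / 9.8 = 1.98 mm
PW = 39.67 + 1.97 + 1.98 = 43.62 ≈ 43.6 mm.
Rainfall = ε × PW = 0.17 × 43.6 = 7.4 mm.

PW ≈ 43.6 mm; rainfall ≈ 7.4 mm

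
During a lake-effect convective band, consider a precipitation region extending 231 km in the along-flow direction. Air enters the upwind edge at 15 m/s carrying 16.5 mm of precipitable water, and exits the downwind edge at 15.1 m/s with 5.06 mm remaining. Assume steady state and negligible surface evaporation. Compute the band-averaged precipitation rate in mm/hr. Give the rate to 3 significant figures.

Column moisture flux per unit crosswind length is F = V × PW.
Inflow: F_in = 15 × 16.5 = 247.5 mm·m/s
Outflow: F_out = 15.1 × 5.06 = 76.406 mm·m/s
Steady-state rate R = (F_in − F_out)/L = (247.5 − 76.406) / 231000 m = 7.407e-04 mm/s.
R = 7.407e-04 × 3600 = 2.67 mm/hr.

R ≈ 2.67 mm/hr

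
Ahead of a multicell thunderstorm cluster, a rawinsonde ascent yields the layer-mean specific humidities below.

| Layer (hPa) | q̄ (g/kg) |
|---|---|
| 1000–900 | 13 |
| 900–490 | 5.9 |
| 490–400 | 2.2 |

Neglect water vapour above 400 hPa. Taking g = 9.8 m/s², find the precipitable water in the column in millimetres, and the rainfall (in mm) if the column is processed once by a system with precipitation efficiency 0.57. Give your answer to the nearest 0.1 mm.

PW ≈ 40.0 mm; rainfall ≈ 22.8 mm

Precipitable water is the column-integrated vapour mass per unit area: PW = (1/g) Σ q̄ Δp, with q in kg/kg and Δp in Pa (1 kg/m² of water = 1 mm).
Layer 1000–900 hPa: Δp = 100 hPa = 10000 Pa, q̄ = 0.013 kg/kg → 0.013 × 10000 / 9.8 = 13.27 mm
Layer 900–490 hPa: Δp = 410 hPa = 41000 Pa, q̄ = 0.0059 kg/kg → 0.0059 × 41000 / 9.8 = 24.68 mm
Layer 490–400 hPa: Δp = 90 hPa = 9000 Pa, q̄ = 0.0022 kg/kg → 0.0022 × 9000 / 9.8 = 2.02 mm
PW = 13.27 + 24.68 + 2.02 = 39.97 ≈ 40.0 mm.
Rainfall = ε × PW = 0.57 × 40.0 = 22.8 mm.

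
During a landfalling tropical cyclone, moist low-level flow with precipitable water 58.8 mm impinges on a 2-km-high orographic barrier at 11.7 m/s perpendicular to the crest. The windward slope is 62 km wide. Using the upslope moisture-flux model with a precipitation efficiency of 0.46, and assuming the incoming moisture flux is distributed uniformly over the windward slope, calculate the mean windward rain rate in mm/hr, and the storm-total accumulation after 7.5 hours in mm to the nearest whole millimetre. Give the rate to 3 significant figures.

R ≈ 18.4 mm/hr; total ≈ 138 mm

Incoming column moisture flux per unit ridge length: F = V × PW = 11.7 × 58.8 = 687.96 mm·m/s.
Spread over the 62 km slope with efficiency ε = 0.46: R = ε·F/W = 0.46 × 687.96 / 62000 m = 5.104e-03 mm/s.
R = 5.104e-03 × 3600 = 18.4 mm/hr.
Over 7.5 h: total = 18.4 × 7.5 = 138 mm.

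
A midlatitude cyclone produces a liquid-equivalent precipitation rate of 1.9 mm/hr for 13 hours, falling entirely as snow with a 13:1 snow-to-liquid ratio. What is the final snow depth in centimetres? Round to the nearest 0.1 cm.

snow depth ≈ 32.1 cm

Liquid-equivalent depth = 1.9 × 13 = 24.7 mm.
Snow depth = 24.7 mm × 13 = 321.1 mm = 32.1 cm.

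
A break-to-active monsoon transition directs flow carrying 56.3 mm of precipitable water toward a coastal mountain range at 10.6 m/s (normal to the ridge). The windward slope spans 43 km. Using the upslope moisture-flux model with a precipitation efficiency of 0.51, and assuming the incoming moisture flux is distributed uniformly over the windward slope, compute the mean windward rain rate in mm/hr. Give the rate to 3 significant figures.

Incoming column moisture flux per unit ridge length: F = V × PW = 10.6 × 56.3 = 596.78 mm·m/s.
Spread over the 43 km slope with efficiency ε = 0.51: R = ε·F/W = 0.51 × 596.78 / 43000 m = 7.078e-03 mm/s.
R = 7.078e-03 × 3600 = 25.5 mm/hr.

R ≈ 25.5 mm/hr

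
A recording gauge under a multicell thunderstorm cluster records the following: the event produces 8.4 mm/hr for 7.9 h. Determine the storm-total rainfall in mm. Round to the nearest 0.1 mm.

total ≈ 66.4 mm

Total = Σ Rᵢ Δtᵢ = 8.4 × 7.9
      = 66.36 = 66.4 mm.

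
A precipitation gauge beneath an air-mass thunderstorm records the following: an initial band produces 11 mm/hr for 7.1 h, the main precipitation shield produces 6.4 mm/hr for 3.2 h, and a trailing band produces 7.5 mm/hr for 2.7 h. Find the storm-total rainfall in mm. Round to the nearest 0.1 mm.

total ≈ 118.8 mm

Total = Σ Rᵢ Δtᵢ = 11 × 7.1 + 6.4 × 3.2 + 7.5 × 2.7
      = 78.1 + 20.48 + 20.25 = 118.8 mm.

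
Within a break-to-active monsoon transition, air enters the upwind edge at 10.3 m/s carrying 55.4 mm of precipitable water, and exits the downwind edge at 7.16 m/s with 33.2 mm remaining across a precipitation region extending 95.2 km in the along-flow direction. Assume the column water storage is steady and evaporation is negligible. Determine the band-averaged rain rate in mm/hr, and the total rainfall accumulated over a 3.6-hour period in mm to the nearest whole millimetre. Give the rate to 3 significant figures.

R ≈ 12.6 mm/hr; total ≈ 45 mm

Column moisture flux per unit crosswind length is F = V × PW.
Inflow: F_in = 10.3 × 55.4 = 570.62 mm·m/s
Outflow: F_out = 7.16 × 33.2 = 237.712 mm·m/s
Steady-state rate R = (F_in − F_out)/L = (570.62 − 237.712) / 95200 m = 3.497e-03 mm/s.
R = 3.497e-03 × 3600 = 12.6 mm/hr.
Over 3.6 h: total = 12.6 × 3.6 = 45.36 ≈ 45 mm.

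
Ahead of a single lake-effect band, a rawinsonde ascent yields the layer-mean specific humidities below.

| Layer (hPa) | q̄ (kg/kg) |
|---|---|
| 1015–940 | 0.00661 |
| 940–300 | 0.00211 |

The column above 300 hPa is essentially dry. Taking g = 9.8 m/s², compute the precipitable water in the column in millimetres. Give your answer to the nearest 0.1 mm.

Precipitable water is the column-integrated vapour mass per unit area: PW = (1/g) Σ q̄ Δp, with q in kg/kg and Δp in Pa (1 kg/m² of water = 1 mm).
Layer 1015–940 hPa: Δp = 75 hPa = 7500 Pa, q̄ = 0.00661 kg/kg → 0.00661 × 7500 / 9.8 = 5.06 mm
Layer 940–300 hPa: Δp = 640 hPa = 64000 Pa, q̄ = 0.00211 kg/kg → 0.00211 × 64000 / 9.8 = 13.78 mm
PW = 5.06 + 13.78 = 18.84 ≈ 18.8 mm.

PW ≈ 18.8 mm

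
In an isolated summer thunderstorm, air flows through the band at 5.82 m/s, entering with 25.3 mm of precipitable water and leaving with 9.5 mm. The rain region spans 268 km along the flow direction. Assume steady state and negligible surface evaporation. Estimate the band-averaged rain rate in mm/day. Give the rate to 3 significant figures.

Column moisture flux per unit crosswind length is F = V × PW.
Inflow: F_in = 5.82 × 25.3 = 147.246 mm·m/s
Outflow: F_out = 5.82 × 9.5 = 55.29 mm·m/s
Steady-state rate R = (F_in − F_out)/L = (147.246 − 55.29) / 268000 m = 3.431e-04 mm/s.
R = 3.431e-04 × 3600 × 24 = 29.6 mm/day.

R ≈ 29.6 mm/day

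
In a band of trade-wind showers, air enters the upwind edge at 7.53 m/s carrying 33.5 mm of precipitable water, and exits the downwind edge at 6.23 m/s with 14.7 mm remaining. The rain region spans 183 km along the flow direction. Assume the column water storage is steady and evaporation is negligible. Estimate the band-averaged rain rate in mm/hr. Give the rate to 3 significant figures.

R ≈ 3.16 mm/hr

Column moisture flux per unit crosswind length is F = V × PW.
Inflow: F_in = 7.53 × 33.5 = 252.255 mm·m/s
Outflow: F_out = 6.23 × 14.7 = 91.581 mm·m/s
Steady-state rate R = (F_in − F_out)/L = (252.255 − 91.581) / 183000 m = 8.780e-04 mm/s.
R = 8.780e-04 × 3600 = 3.16 mm/hr.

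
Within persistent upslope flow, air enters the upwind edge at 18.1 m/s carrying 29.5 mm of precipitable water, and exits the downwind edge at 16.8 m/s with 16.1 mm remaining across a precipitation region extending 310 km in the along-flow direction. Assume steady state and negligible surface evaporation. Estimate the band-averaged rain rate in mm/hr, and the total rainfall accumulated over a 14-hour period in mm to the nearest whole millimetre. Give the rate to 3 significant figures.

R ≈ 3.06 mm/hr; total ≈ 43 mm

Column moisture flux per unit crosswind length is F = V × PW.
Inflow: F_in = 18.1 × 29.5 = 533.95 mm·m/s
Outflow: F_out = 16.8 × 16.1 = 270.48 mm·m/s
Steady-state rate R = (F_in − F_out)/L = (533.95 − 270.48) / 310000 m = 8.499e-04 mm/s.
R = 8.499e-04 × 3600 = 3.06 mm/hr.
Over 14 h: total = 3.06 × 14 = 42.84 ≈ 43 mm.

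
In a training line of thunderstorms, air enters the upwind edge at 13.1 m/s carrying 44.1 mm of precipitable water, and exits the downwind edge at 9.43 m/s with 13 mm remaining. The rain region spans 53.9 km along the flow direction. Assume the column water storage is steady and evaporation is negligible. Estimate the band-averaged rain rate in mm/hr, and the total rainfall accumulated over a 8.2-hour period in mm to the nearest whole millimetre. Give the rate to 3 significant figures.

Column moisture flux per unit crosswind length is F = V × PW.
Inflow: F_in = 13.1 × 44.1 = 577.71 mm·m/s
Outflow: F_out = 9.43 × 13 = 122.59 mm·m/s
Steady-state rate R = (F_in − F_out)/L = (577.71 − 122.59) / 53900 m = 8.444e-03 mm/s.
R = 8.444e-03 × 3600 = 30.4 mm/hr.
Over 8.2 h: total = 30.4 × 8.2 = 249.28 ≈ 249 mm.

R ≈ 30.4 mm/hr; total ≈ 249 mm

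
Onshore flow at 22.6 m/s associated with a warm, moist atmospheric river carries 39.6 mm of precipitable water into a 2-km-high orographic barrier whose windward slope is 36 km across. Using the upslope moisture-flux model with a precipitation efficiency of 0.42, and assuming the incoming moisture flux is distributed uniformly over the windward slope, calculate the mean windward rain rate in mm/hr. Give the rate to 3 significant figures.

Incoming column moisture flux per unit ridge length: F = V × PW = 22.6 × 39.6 = 894.96 mm·m/s.
Spread over the 36 km slope with efficiency ε = 0.42: R = ε·F/W = 0.42 × 894.96 / 36000 m = 1.044e-02 mm/s.
R = 1.044e-02 × 3600 = 37.6 mm/hr.

R ≈ 37.6 mm/hr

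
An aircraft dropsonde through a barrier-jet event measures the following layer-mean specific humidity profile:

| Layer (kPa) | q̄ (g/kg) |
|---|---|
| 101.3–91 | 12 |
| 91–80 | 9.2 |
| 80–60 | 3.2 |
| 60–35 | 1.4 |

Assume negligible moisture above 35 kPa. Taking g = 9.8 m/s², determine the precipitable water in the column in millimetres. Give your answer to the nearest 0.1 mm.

Precipitable water is the column-integrated vapour mass per unit area: PW = (1/g) Σ q̄ Δp, with q in kg/kg and Δp in Pa (1 kg/m² of water = 1 mm).
Layer 101.3–91 kPa: Δp = 103 hPa = 10300 Pa, q̄ = 0.012 kg/kg → 0.012 × 10300 / 9.8 = 12.61 mm
Layer 91–80 kPa: Δp = 110 hPa = 11000 Pa, q̄ = 0.0092 kg/kg → 0.0092 × 11000 / 9.8 = 10.33 mm
Layer 80–60 kPa: Δp = 200 hPa = 20000 Pa, q̄ = 0.0032 kg/kg → 0.0032 × 20000 / 9.8 = 6.53 mm
Layer 60–35 kPa: Δp = 250 hPa = 25000 Pa, q̄ = 0.0014 kg/kg → 0.0014 × 25000 / 9.8 = 3.57 mm
PW = 12.61 + 10.33 + 6.53 + 3.57 = 33.04 ≈ 33.0 mm.

PW ≈ 33.0 mm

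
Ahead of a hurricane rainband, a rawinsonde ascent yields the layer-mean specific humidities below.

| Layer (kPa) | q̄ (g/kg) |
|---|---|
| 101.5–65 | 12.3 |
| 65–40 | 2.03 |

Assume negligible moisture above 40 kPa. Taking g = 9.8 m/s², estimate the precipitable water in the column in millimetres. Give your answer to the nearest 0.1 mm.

PW ≈ 51.0 mm

Precipitable water is the column-integrated vapour mass per unit area: PW = (1/g) Σ q̄ Δp, with q in kg/kg and Δp in Pa (1 kg/m² of water = 1 mm).
Layer 101.5–65 kPa: Δp = 365 hPa = 36500 Pa, q̄ = 0.0123 kg/kg → 0.0123 × 36500 / 9.8 = 45.81 mm
Layer 65–40 kPa: Δp = 250 hPa = 25000 Pa, q̄ = 0.00203 kg/kg → 0.00203 × 25000 / 9.8 = 5.18 mm
PW = 45.81 + 5.18 = 50.99 ≈ 51.0 mm.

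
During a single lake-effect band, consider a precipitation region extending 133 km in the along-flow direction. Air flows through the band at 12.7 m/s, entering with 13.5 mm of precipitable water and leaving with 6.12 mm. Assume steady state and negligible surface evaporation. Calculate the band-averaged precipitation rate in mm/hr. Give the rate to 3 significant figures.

Column moisture flux per unit crosswind length is F = V × PW.
Inflow: F_in = 12.7 × 13.5 = 171.45 mm·m/s
Outflow: F_out = 12.7 × 6.12 = 77.724 mm·m/s
Steady-state rate R = (F_in − F_out)/L = (171.45 − 77.724) / 133000 m = 7.047e-04 mm/s.
R = 7.047e-04 × 3600 = 2.54 mm/hr.

R ≈ 2.54 mm/hr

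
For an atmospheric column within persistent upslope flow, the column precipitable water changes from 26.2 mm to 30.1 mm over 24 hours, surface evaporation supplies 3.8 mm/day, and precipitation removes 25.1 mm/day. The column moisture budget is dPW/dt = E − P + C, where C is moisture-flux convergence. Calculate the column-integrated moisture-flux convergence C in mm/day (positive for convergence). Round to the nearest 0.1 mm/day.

dPW/dt = (30.1 − 26.2) mm / (24/24 day) = +3.900 mm/day.
C = dPW/dt − E + P = (+3.900) − 3.8 + 25.1 = 25.2 mm/day.

C ≈ 25.2 mm/day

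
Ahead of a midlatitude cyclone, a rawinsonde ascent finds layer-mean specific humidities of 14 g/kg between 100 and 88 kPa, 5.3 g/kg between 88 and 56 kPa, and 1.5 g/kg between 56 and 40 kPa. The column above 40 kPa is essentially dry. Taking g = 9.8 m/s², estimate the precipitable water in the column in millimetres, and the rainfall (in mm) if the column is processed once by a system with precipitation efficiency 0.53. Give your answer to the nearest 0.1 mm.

Precipitable water is the column-integrated vapour mass per unit area: PW = (1/g) Σ q̄ Δp, with q in kg/kg and Δp in Pa (1 kg/m² of water = 1 mm).
Layer 100–88 kPa: Δp = 120 hPa = 12000 Pa, q̄ = 0.014 kg/kg → 0.014 × 12000 / 9.8 = 17.14 mm
Layer 88–56 kPa: Δp = 320 hPa = 32000 Pa, q̄ = 0.0053 kg/kg → 0.0053 × 32000 / 9.8 = 17.31 mm
Layer 56–40 kPa: Δp = 160 hPa = 16000 Pa, q̄ = 0.0015 kg/kg → 0.0015 × 16000 / 9.8 = 2.45 mm
PW = 17.14 + 17.31 + 2.45 = 36.90 ≈ 36.9 mm.
Rainfall = ε × PW = 0.53 × 36.9 = 19.6 mm.

PW ≈ 36.9 mm; rainfall ≈ 19.6 mm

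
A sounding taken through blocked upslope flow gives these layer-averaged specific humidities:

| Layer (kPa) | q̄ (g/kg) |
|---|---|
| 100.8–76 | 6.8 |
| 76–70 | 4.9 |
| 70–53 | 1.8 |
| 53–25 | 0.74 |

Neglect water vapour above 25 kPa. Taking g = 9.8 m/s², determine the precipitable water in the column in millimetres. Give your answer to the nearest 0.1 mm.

PW ≈ 25.4 mm

Precipitable water is the column-integrated vapour mass per unit area: PW = (1/g) Σ q̄ Δp, with q in kg/kg and Δp in Pa (1 kg/m² of water = 1 mm).
Layer 100.8–76 kPa: Δp = 248 hPa = 24800 Pa, q̄ = 0.0068 kg/kg → 0.0068 × 24800 / 9.8 = 17.21 mm
Layer 76–70 kPa: Δp = 60 hPa = 6000 Pa, q̄ = 0.0049 kg/kg → 0.0049 × 6000 / 9.8 = 3.00 mm
Layer 70–53 kPa: Δp = 170 hPa = 17000 Pa, q̄ = 0.0018 kg/kg → 0.0018 × 17000 / 9.8 = 3.12 mm
Layer 53–25 kPa: Δp = 280 hPa = 28000 Pa, q̄ = 0.00074 kg/kg → 0.00074 × 28000 / 9.8 = 2.11 mm
PW = 17.21 + 3.00 + 3.12 + 2.11 = 25.44 ≈ 25.4 mm.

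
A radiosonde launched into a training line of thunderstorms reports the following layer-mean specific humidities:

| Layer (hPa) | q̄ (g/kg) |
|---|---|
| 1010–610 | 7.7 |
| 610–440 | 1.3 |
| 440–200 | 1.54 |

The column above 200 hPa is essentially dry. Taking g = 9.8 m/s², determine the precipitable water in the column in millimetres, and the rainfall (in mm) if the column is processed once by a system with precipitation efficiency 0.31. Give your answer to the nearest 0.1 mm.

Precipitable water is the column-integrated vapour mass per unit area: PW = (1/g) Σ q̄ Δp, with q in kg/kg and Δp in Pa (1 kg/m² of water = 1 mm).
Layer 1010–610 hPa: Δp = 400 hPa = 40000 Pa, q̄ = 0.0077 kg/kg → 0.0077 × 40000 / 9.8 = 31.43 mm
Layer 610–440 hPa: Δp = 170 hPa = 17000 Pa, q̄ = 0.0013 kg/kg → 0.0013 × 17000 / 9.8 = 2.26 mm
Layer 440–200 hPa: Δp = 240 hPa = 24000 Pa, q̄ = 0.00154 kg/kg → 0.00154 × 24000 / 9.8 = 3.77 mm
PW = 31.43 + 2.26 + 3.77 = 37.46 ≈ 37.5 mm.
Rainfall = ε × PW = 0.31 × 37.5 = 11.6 mm.

PW ≈ 37.5 mm; rainfall ≈ 11.6 mm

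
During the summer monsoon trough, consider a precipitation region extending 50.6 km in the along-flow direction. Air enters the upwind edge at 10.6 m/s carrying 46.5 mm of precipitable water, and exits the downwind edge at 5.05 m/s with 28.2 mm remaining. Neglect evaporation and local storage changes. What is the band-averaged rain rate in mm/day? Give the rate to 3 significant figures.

Column moisture flux per unit crosswind length is F = V × PW.
Inflow: F_in = 10.6 × 46.5 = 492.9 mm·m/s
Outflow: F_out = 5.05 × 28.2 = 142.41 mm·m/s
Steady-state rate R = (F_in − F_out)/L = (492.9 − 142.41) / 50600 m = 6.927e-03 mm/s.
R = 6.927e-03 × 3600 × 24 = 598 mm/day.

R ≈ 598 mm/day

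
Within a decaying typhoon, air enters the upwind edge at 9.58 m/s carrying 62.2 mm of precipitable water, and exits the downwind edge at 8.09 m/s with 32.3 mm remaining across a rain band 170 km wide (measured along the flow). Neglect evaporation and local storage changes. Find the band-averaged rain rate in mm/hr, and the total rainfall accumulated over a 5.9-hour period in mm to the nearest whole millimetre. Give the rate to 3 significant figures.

R ≈ 7.08 mm/hr; total ≈ 42 mm

Column moisture flux per unit crosswind length is F = V × PW.
Inflow: F_in = 9.58 × 62.2 = 595.876 mm·m/s
Outflow: F_out = 8.09 × 32.3 = 261.307 mm·m/s
Steady-state rate R = (F_in − F_out)/L = (595.876 − 261.307) / 170000 m = 1.968e-03 mm/s.
R = 1.968e-03 × 3600 = 7.08 mm/hr.
Over 5.9 h: total = 7.08 × 5.9 = 41.772 ≈ 42 mm.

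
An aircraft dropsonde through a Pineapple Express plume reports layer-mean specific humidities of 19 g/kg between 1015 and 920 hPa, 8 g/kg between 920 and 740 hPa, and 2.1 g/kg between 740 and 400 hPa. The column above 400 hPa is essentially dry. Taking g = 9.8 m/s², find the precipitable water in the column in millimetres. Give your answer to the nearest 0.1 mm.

PW ≈ 40.4 mm

Precipitable water is the column-integrated vapour mass per unit area: PW = (1/g) Σ q̄ Δp, with q in kg/kg and Δp in Pa (1 kg/m² of water = 1 mm).
Layer 1015–920 hPa: Δp = 95 hPa = 9500 Pa, q̄ = 0.019 kg/kg → 0.019 × 9500 / 9.8 = 18.42 mm
Layer 920–740 hPa: Δp = 180 hPa = 18000 Pa, q̄ = 0.008 kg/kg → 0.008 × 18000 / 9.8 = 14.69 mm
Layer 740–400 hPa: Δp = 340 hPa = 34000 Pa, q̄ = 0.0021 kg/kg → 0.0021 × 34000 / 9.8 = 7.29 mm
PW = 18.42 + 14.69 + 7.29 = 40.40 ≈ 40.4 mm.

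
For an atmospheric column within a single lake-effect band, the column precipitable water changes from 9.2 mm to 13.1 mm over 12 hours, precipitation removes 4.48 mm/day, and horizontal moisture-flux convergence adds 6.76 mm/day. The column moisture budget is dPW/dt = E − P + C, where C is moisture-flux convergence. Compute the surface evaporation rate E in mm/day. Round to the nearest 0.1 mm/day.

E ≈ 5.5 mm/day

dPW/dt = (13.1 − 9.2) mm / (12/24 day) = +7.800 mm/day.
E = dPW/dt + P − C = (+7.800) + 4.48 − (6.76) = 5.5 mm/day.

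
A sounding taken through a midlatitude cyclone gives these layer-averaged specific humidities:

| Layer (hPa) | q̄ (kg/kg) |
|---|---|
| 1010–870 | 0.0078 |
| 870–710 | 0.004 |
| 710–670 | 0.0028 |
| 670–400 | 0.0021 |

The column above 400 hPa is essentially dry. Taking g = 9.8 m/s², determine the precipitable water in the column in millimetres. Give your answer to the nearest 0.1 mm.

Precipitable water is the column-integrated vapour mass per unit area: PW = (1/g) Σ q̄ Δp, with q in kg/kg and Δp in Pa (1 kg/m² of water = 1 mm).
Layer 1010–870 hPa: Δp = 140 hPa = 14000 Pa, q̄ = 0.0078 kg/kg → 0.0078 × 14000 / 9.8 = 11.14 mm
Layer 870–710 hPa: Δp = 160 hPa = 16000 Pa, q̄ = 0.004 kg/kg → 0.004 × 16000 / 9.8 = 6.53 mm
Layer 710–670 hPa: Δp = 40 hPa = 4000 Pa, q̄ = 0.0028 kg/kg → 0.0028 × 4000 / 9.8 = 1.14 mm
Layer 670–400 hPa: Δp = 270 hPa = 27000 Pa, q̄ = 0.0021 kg/kg → 0.0021 × 27000 / 9.8 = 5.79 mm
PW = 11.14 + 6.53 + 1.14 + 5.79 = 24.60 ≈ 24.6 mm.

PW ≈ 24.6 mm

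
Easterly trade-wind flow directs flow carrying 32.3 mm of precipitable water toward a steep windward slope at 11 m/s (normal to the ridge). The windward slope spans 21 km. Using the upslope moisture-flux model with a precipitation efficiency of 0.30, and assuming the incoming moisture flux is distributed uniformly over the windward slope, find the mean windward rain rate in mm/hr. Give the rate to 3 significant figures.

R ≈ 18.3 mm/hr

Incoming column moisture flux per unit ridge length: F = V × PW = 11 × 32.3 = 355.3 mm·m/s.
Spread over the 21 km slope with efficiency ε = 0.30: R = ε·F/W = 0.30 × 355.3 / 21000 m = 5.076e-03 mm/s.
R = 5.076e-03 × 3600 = 18.3 mm/hr.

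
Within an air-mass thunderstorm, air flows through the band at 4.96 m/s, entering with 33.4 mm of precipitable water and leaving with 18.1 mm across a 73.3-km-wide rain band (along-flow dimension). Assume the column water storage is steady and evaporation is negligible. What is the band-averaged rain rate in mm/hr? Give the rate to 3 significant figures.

R ≈ 3.73 mm/hr

Column moisture flux per unit crosswind length is F = V × PW.
Inflow: F_in = 4.96 × 33.4 = 165.664 mm·m/s
Outflow: F_out = 4.96 × 18.1 = 89.776 mm·m/s
Steady-state rate R = (F_in − F_out)/L = (165.664 − 89.776) / 73300 m = 1.035e-03 mm/s.
R = 1.035e-03 × 3600 = 3.73 mm/hr.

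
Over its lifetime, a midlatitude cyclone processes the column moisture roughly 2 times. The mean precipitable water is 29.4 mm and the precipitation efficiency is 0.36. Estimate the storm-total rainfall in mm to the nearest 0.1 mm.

rainfall ≈ 21.2 mm

Each cycle deposits ε × PW = 0.36 × 29.4 = 10.584 mm.
Over 2 cycles: 2 × 10.584 = 21.2 mm.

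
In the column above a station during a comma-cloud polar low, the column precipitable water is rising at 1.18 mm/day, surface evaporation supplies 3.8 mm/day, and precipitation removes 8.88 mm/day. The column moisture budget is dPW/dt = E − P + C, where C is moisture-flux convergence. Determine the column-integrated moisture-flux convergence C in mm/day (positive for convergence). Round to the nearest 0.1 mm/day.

C ≈ 6.3 mm/day

dPW/dt = +1.18 mm/day.
C = dPW/dt − E + P = (+1.18) − 3.8 + 8.88 = 6.3 mm/day.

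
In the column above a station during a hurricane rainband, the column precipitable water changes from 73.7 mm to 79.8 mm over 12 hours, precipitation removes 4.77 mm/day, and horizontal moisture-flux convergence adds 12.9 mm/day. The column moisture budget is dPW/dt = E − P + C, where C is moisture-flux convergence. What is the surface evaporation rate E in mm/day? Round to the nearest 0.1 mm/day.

dPW/dt = (79.8 − 73.7) mm / (12/24 day) = +12.200 mm/day.
E = dPW/dt + P − C = (+12.200) + 4.77 − (12.9) = 4.1 mm/day.

E ≈ 4.1 mm/day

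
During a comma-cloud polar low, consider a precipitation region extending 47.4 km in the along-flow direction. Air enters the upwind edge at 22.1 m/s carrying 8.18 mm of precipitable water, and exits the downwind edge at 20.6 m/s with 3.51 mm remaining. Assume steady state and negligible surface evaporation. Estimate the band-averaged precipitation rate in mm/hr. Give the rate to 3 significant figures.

Column moisture flux per unit crosswind length is F = V × PW.
Inflow: F_in = 22.1 × 8.18 = 180.778 mm·m/s
Outflow: F_out = 20.6 × 3.51 = 72.306 mm·m/s
Steady-state rate R = (F_in − F_out)/L = (180.778 − 72.306) / 47400 m = 2.288e-03 mm/s.
R = 2.288e-03 × 3600 = 8.24 mm/hr.

R ≈ 8.24 mm/hr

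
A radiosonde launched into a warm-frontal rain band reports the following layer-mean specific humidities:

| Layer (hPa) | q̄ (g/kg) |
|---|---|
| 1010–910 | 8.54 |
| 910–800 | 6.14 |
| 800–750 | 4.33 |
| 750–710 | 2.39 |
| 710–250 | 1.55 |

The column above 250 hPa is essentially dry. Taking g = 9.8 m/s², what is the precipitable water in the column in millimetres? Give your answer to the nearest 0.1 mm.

PW ≈ 26.1 mm

Precipitable water is the column-integrated vapour mass per unit area: PW = (1/g) Σ q̄ Δp, with q in kg/kg and Δp in Pa (1 kg/m² of water = 1 mm).
Layer 1010–910 hPa: Δp = 100 hPa = 10000 Pa, q̄ = 0.00854 kg/kg → 0.00854 × 10000 / 9.8 = 8.71 mm
Layer 910–800 hPa: Δp = 110 hPa = 11000 Pa, q̄ = 0.00614 kg/kg → 0.00614 × 11000 / 9.8 = 6.89 mm
Layer 800–750 hPa: Δp = 50 hPa = 5000 Pa, q̄ = 0.00433 kg/kg → 0.00433 × 5000 / 9.8 = 2.21 mm
Layer 750–710 hPa: Δp = 40 hPa = 4000 Pa, q̄ = 0.00239 kg/kg → 0.00239 × 4000 / 9.8 = 0.98 mm
Layer 710–250 hPa: Δp = 460 hPa = 46000 Pa, q̄ = 0.00155 kg/kg → 0.00155 × 46000 / 9.8 = 7.28 mm
PW = 8.71 + 6.89 + 2.21 + 0.98 + 7.28 = 26.07 ≈ 26.1 mm.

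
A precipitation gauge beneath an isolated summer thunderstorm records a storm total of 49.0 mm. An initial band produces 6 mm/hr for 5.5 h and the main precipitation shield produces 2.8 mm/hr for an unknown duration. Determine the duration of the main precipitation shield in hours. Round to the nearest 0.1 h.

Known phases: 6 × 5.5 = 33 mm.
Remaining depth = 49.0 − 33 = 16 mm.
Duration = 16 / 2.8 = 5.7 h.

duration ≈ 5.7 h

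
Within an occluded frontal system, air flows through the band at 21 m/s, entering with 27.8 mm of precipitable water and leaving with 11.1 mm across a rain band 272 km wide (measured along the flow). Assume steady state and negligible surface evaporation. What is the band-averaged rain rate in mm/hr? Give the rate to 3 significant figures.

R ≈ 4.64 mm/hr

Column moisture flux per unit crosswind length is F = V × PW.
Inflow: F_in = 21 × 27.8 = 583.8 mm·m/s
Outflow: F_out = 21 × 11.1 = 233.1 mm·m/s
Steady-state rate R = (F_in − F_out)/L = (583.8 − 233.1) / 272000 m = 1.289e-03 mm/s.
R = 1.289e-03 × 3600 = 4.64 mm/hr.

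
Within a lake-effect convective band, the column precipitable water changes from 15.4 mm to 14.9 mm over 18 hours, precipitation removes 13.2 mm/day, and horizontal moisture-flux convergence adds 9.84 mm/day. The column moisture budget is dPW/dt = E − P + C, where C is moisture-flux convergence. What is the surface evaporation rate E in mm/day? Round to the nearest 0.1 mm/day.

E ≈ 2.7 mm/day

dPW/dt = (14.9 − 15.4) mm / (18/24 day) = -0.667 mm/day.
E = dPW/dt + P − C = (-0.667) + 13.2 − (9.84) = 2.7 mm/day.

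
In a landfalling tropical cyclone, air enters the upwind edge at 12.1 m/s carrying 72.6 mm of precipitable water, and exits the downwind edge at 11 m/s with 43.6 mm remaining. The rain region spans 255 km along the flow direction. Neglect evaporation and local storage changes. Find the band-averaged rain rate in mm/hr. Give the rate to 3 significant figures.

R ≈ 5.63 mm/hr

Column moisture flux per unit crosswind length is F = V × PW.
Inflow: F_in = 12.1 × 72.6 = 878.46 mm·m/s
Outflow: F_out = 11 × 43.6 = 479.6 mm·m/s
Steady-state rate R = (F_in − F_out)/L = (878.46 − 479.6) / 255000 m = 1.564e-03 mm/s.
R = 1.564e-03 × 3600 = 5.63 mm/hr.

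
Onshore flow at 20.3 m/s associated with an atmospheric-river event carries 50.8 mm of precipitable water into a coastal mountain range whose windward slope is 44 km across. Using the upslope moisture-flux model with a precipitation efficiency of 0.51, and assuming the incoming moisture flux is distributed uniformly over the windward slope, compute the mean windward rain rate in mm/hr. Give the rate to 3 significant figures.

R ≈ 43.0 mm/hr

Incoming column moisture flux per unit ridge length: F = V × PW = 20.3 × 50.8 = 1031.24 mm·m/s.
Spread over the 44 km slope with efficiency ε = 0.51: R = ε·F/W = 0.51 × 1031.24 / 44000 m = 1.195e-02 mm/s.
R = 1.195e-02 × 3600 = 43.0 mm/hr.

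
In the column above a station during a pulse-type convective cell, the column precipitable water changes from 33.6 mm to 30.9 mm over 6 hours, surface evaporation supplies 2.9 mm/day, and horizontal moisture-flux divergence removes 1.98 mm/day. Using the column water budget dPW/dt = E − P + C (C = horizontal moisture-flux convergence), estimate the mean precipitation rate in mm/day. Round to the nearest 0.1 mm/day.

P ≈ 11.7 mm/day

dPW/dt = (30.9 − 33.6) mm / (6/24 day) = -10.800 mm/day.
P = E + C − dPW/dt = 2.9 + (-1.98) − (-10.800) = 11.7 mm/day.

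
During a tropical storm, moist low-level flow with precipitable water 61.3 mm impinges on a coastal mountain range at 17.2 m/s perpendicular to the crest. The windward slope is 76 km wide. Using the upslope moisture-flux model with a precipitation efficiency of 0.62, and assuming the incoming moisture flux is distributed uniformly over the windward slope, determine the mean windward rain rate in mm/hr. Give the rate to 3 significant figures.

R ≈ 31.0 mm/hr

Incoming column moisture flux per unit ridge length: F = V × PW = 17.2 × 61.3 = 1054.36 mm·m/s.
Spread over the 76 km slope with efficiency ε = 0.62: R = ε·F/W = 0.62 × 1054.36 / 76000 m = 8.601e-03 mm/s.
R = 8.601e-03 × 3600 = 31.0 mm/hr.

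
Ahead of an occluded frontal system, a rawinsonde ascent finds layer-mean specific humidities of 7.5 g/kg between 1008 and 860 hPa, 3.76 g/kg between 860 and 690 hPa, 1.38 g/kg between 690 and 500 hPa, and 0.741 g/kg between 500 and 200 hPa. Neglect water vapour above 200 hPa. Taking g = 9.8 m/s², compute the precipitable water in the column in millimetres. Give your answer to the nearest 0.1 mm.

PW ≈ 22.8 mm

Precipitable water is the column-integrated vapour mass per unit area: PW = (1/g) Σ q̄ Δp, with q in kg/kg and Δp in Pa (1 kg/m² of water = 1 mm).
Layer 1008–860 hPa: Δp = 148 hPa = 14800 Pa, q̄ = 0.0075 kg/kg → 0.0075 × 14800 / 9.8 = 11.33 mm
Layer 860–690 hPa: Δp = 170 hPa = 17000 Pa, q̄ = 0.00376 kg/kg → 0.00376 × 17000 / 9.8 = 6.52 mm
Layer 690–500 hPa: Δp = 190 hPa = 19000 Pa, q̄ = 0.00138 kg/kg → 0.00138 × 19000 / 9.8 = 2.68 mm
Layer 500–200 hPa: Δp = 300 hPa = 30000 Pa, q̄ = 0.000741 kg/kg → 0.000741 × 30000 / 9.8 = 2.27 mm
PW = 11.33 + 6.52 + 2.68 + 2.27 = 22.80 ≈ 22.8 mm.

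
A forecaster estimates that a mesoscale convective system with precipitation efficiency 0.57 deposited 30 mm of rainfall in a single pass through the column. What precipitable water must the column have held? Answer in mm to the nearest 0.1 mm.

PW = rainfall / ε = 30 / 0.57 = 52.6 mm.

PW ≈ 52.6 mm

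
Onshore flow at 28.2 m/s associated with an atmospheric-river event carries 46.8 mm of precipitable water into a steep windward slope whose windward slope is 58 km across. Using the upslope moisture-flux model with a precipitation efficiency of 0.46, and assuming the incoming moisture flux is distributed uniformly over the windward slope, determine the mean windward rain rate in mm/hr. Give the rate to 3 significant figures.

R ≈ 37.7 mm/hr

Incoming column moisture flux per unit ridge length: F = V × PW = 28.2 × 46.8 = 1319.76 mm·m/s.
Spread over the 58 km slope with efficiency ε = 0.46: R = ε·F/W = 0.46 × 1319.76 / 58000 m = 1.047e-02 mm/s.
R = 1.047e-02 × 3600 = 37.7 mm/hr.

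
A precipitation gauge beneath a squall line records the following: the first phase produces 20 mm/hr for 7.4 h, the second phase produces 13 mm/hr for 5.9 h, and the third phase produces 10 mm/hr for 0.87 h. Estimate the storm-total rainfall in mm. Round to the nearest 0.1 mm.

Total = Σ Rᵢ Δtᵢ = 20 × 7.4 + 13 × 5.9 + 10 × 0.87
      = 148 + 76.7 + 8.7 = 233.4 mm.

total ≈ 233.4 mm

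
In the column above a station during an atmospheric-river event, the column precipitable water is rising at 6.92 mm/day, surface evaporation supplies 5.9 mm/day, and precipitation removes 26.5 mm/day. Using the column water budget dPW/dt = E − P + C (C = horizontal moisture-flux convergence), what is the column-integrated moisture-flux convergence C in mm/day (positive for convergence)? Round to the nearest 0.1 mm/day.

C ≈ 27.5 mm/day

dPW/dt = +6.92 mm/day.
C = dPW/dt − E + P = (+6.92) − 5.9 + 26.5 = 27.5 mm/day.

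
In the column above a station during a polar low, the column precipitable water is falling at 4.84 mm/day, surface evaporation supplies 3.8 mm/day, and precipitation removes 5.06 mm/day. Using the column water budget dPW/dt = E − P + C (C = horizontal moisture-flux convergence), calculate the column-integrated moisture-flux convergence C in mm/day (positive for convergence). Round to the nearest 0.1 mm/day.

dPW/dt = -4.84 mm/day.
C = dPW/dt − E + P = (-4.84) − 3.8 + 5.06 = -3.6 mm/day.

C ≈ -3.6 mm/day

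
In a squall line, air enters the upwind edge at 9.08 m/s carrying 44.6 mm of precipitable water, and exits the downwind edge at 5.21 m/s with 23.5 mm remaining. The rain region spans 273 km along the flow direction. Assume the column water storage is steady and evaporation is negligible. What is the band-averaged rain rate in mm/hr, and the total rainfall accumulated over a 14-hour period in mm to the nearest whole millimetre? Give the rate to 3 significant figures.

R ≈ 3.73 mm/hr; total ≈ 52 mm

Column moisture flux per unit crosswind length is F = V × PW.
Inflow: F_in = 9.08 × 44.6 = 404.968 mm·m/s
Outflow: F_out = 5.21 × 23.5 = 122.435 mm·m/s
Steady-state rate R = (F_in − F_out)/L = (404.968 − 122.435) / 273000 m = 1.035e-03 mm/s.
R = 1.035e-03 × 3600 = 3.73 mm/hr.
Over 14 h: total = 3.73 × 14 = 52.22 ≈ 52 mm.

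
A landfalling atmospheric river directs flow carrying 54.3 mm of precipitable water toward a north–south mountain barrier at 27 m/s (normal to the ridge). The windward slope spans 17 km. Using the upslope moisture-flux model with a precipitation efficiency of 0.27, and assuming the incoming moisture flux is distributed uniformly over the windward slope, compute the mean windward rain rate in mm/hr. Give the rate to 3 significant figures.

Incoming column moisture flux per unit ridge length: F = V × PW = 27 × 54.3 = 1466.1 mm·m/s.
Spread over the 17 km slope with efficiency ε = 0.27: R = ε·F/W = 0.27 × 1466.1 / 17000 m = 2.329e-02 mm/s.
R = 2.329e-02 × 3600 = 83.8 mm/hr.

R ≈ 83.8 mm/hr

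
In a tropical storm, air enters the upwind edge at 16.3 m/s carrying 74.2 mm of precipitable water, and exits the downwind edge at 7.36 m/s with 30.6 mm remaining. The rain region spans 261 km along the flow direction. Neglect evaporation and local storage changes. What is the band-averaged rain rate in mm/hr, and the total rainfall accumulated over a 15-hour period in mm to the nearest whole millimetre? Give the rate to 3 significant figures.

R ≈ 13.6 mm/hr; total ≈ 204 mm

Column moisture flux per unit crosswind length is F = V × PW.
Inflow: F_in = 16.3 × 74.2 = 1209.46 mm·m/s
Outflow: F_out = 7.36 × 30.6 = 225.216 mm·m/s
Steady-state rate R = (F_in − F_out)/L = (1209.46 − 225.216) / 261000 m = 3.771e-03 mm/s.
R = 3.771e-03 × 3600 = 13.6 mm/hr.
Over 15 h: total = 13.6 × 15 = 204 mm.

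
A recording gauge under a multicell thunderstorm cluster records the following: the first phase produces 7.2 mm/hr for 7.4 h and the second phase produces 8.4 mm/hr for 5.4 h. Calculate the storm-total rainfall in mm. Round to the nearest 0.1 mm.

total ≈ 98.6 mm

Total = Σ Rᵢ Δtᵢ = 7.2 × 7.4 + 8.4 × 5.4
      = 53.28 + 45.36 = 98.6 mm.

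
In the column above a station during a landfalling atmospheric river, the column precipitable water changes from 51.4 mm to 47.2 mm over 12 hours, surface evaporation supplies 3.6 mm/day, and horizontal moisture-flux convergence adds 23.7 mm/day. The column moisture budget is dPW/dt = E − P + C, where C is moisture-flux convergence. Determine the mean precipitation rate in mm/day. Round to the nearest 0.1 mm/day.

P ≈ 35.7 mm/day

dPW/dt = (47.2 − 51.4) mm / (12/24 day) = -8.400 mm/day.
P = E + C − dPW/dt = 3.6 + (23.7) − (-8.400) = 35.7 mm/day.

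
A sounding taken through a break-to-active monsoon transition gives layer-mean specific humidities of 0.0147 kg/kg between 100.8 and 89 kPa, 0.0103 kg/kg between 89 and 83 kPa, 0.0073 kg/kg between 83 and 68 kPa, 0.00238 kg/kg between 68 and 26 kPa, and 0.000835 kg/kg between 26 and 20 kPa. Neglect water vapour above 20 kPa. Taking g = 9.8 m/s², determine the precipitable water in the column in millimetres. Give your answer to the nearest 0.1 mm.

PW ≈ 45.9 mm

Precipitable water is the column-integrated vapour mass per unit area: PW = (1/g) Σ q̄ Δp, with q in kg/kg and Δp in Pa (1 kg/m² of water = 1 mm).
Layer 100.8–89 kPa: Δp = 118 hPa = 11800 Pa, q̄ = 0.0147 kg/kg → 0.0147 × 11800 / 9.8 = 17.70 mm
Layer 89–83 kPa: Δp = 60 hPa = 6000 Pa, q̄ = 0.0103 kg/kg → 0.0103 × 6000 / 9.8 = 6.31 mm
Layer 83–68 kPa: Δp = 150 hPa = 15000 Pa, q̄ = 0.0073 kg/kg → 0.0073 × 15000 / 9.8 = 11.17 mm
Layer 68–26 kPa: Δp = 420 hPa = 42000 Pa, q̄ = 0.00238 kg/kg → 0.00238 × 42000 / 9.8 = 10.20 mm
Layer 26–20 kPa: Δp = 60 hPa = 6000 Pa, q̄ = 0.000835 kg/kg → 0.000835 × 6000 / 9.8 = 0.51 mm
PW = 17.70 + 6.31 + 11.17 + 10.20 + 0.51 = 45.89 ≈ 45.9 mm.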